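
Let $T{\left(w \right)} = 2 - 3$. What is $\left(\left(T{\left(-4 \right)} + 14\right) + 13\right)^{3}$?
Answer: $17576$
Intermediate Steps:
$T{\left(w \right)} = -1$
$\left(\left(T{\left(-4 \right)} + 14\right) + 13\right)^{3} = \left(\left(-1 + 14\right) + 13\right)^{3} = \left(13 + 13\right)^{3} = 26^{3} = 17576$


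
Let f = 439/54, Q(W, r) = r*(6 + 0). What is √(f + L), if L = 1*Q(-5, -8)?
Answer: I*√12918/18 ≈ 6.3143*I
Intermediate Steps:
Q(W, r) = 6*r (Q(W, r) = r*6 = 6*r)
L = -48 (L = 1*(6*(-8)) = 1*(-48) = -48)
f = 439/54 (f = 439*(1/54) = 439/54 ≈ 8.1296)
√(f + L) = √(439/54 - 48) = √(-2153/54) = I*√12918/18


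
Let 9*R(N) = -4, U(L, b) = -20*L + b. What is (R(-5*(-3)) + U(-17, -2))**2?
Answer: 9229444/81 ≈ 1.1394e+5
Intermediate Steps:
U(L, b) = b - 20*L
R(N) = -4/9 (R(N) = (1/9)*(-4) = -4/9)
(R(-5*(-3)) + U(-17, -2))**2 = (-4/9 + (-2 - 20*(-17)))**2 = (-4/9 + (-2 + 340))**2 = (-4/9 + 338)**2 = (3038/9)**2 = 9229444/81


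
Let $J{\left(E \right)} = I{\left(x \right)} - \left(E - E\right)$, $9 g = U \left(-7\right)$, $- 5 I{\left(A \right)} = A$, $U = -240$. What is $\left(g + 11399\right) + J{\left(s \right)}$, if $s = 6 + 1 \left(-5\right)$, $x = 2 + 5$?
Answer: $\frac{173764}{15} \approx 11584.0$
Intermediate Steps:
$x = 7$
$I{\left(A \right)} = - \frac{A}{5}$
$s = 1$ ($s = 6 - 5 = 1$)
$g = \frac{560}{3}$ ($g = \frac{\left(-240\right) \left(-7\right)}{9} = \frac{1}{9} \cdot 1680 = \frac{560}{3} \approx 186.67$)
$J{\left(E \right)} = - \frac{7}{5}$ ($J{\left(E \right)} = \left(- \frac{1}{5}\right) 7 - \left(E - E\right) = - \frac{7}{5} - 0 = - \frac{7}{5} + 0 = - \frac{7}{5}$)
$\left(g + 11399\right) + J{\left(s \right)} = \left(\frac{560}{3} + 11399\right) - \frac{7}{5} = \frac{34757}{3} - \frac{7}{5} = \frac{173764}{15}$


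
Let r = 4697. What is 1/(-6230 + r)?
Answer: -1/1533 ≈ -0.00065232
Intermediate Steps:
1/(-6230 + r) = 1/(-6230 + 4697) = 1/(-1533) = -1/1533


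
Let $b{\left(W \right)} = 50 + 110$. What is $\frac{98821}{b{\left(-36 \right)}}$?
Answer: $\frac{98821}{160} \approx 617.63$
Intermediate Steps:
$b{\left(W \right)} = 160$
$\frac{98821}{b{\left(-36 \right)}} = \frac{98821}{160}$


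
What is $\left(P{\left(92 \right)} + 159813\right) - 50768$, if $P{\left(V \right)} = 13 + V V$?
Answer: $117522$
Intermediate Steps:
$P{\left(V \right)} = 13 + V^{2}$
$\left(P{\left(92 \right)} + 159813\right) - 50768 = \left(\left(13 + 92^{2}\right) + 159813\right) - 50768 = \left(\left(13 + 8464\right) + 159813\right) - 50768 = \left(8477 + 159813\right) - 50768 = 168290 - 50768 = 117522$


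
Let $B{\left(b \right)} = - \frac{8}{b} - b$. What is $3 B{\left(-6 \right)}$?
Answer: $22$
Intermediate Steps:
$B{\left(b \right)} = - b - \frac{8}{b}$
$3 B{\left(-6 \right)} = 3 \left(\left(-1\right) \left(-6\right) - \frac{8}{-6}\right) = 3 \left(6 - - \frac{4}{3}\right) = 3 \left(6 + \frac{4}{3}\right) = 3 \cdot \frac{22}{3} = 22$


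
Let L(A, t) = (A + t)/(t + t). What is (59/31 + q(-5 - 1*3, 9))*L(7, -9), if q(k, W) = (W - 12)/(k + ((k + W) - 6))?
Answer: 860/3627 ≈ 0.23711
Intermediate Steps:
L(A, t) = (A + t)/(2*t) (L(A, t) = (A + t)/((2*t)) = (A + t)*(1/(2*t)) = (A + t)/(2*t))
q(k, W) = (-12 + W)/(-6 + W + 2*k) (q(k, W) = (-12 + W)/(k + ((W + k) - 6)) = (-12 + W)/(k + (-6 + W + k)) = (-12 + W)/(-6 + W + 2*k))
(59/31 + q(-5 - 1*3, 9))*L(7, -9) = (59/31 + (-12 + 9)/(-6 + 9 + 2*(-5 - 1*3)))*((½)*(7 - 9)/(-9)) = (59*(1/31) - 3/(-6 + 9 + 2*(-5 - 3)))*((½)*(-⅑)*(-2)) = (59/31 - 3/(-6 + 9 + 2*(-8)))*(⅑) = (59/31 - 3/(-6 + 9 - 16))*(⅑) = (59/31 - 3/(-13))*(⅑) = (59/31 - 1/13*(-3))*(⅑) = (59/31 + 3/13)*(⅑) = (860/403)*(⅑) = 860/3627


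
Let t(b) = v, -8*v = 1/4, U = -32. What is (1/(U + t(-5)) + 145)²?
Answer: 22079879649/1050625 ≈ 21016.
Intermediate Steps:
v = -1/32 (v = -⅛/4 = -⅛*¼ = -1/32 ≈ -0.031250)
t(b) = -1/32
(1/(U + t(-5)) + 145)² = (1/(-32 - 1/32) + 145)² = (1/(-1025/32) + 145)² = (-32/1025 + 145)² = (148593/1025)² = 22079879649/1050625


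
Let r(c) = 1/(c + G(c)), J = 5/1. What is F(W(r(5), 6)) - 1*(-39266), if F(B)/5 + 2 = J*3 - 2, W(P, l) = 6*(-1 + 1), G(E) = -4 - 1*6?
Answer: 39321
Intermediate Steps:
G(E) = -10 (G(E) = -4 - 6 = -10)
J = 5 (J = 5*1 = 5)
r(c) = 1/(-10 + c) (r(c) = 1/(c - 10) = 1/(-10 + c))
W(P, l) = 0 (W(P, l) = 6*0 = 0)
F(B) = 55 (F(B) = -10 + 5*(5*3 - 2) = -10 + 5*(15 - 2) = -10 + 5*13 = -10 + 65 = 55)
F(W(r(5), 6)) - 1*(-39266) = 55 - 1*(-39266) = 55 + 39266 = 39321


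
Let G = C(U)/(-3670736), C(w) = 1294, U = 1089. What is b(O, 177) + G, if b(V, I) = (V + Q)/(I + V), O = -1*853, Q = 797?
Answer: 25585809/310177192 ≈ 0.082488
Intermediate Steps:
O = -853
b(V, I) = (797 + V)/(I + V) (b(V, I) = (V + 797)/(I + V) = (797 + V)/(I + V))
G = -647/1835368 (G = 1294/(-3670736) = 1294*(-1/3670736) = -647/1835368 ≈ -0.00035252)
b(O, 177) + G = (797 - 853)/(177 - 853) - 647/1835368 = -56/(-676) - 647/1835368 = -1/676*(-56) - 647/1835368 = 14/169 - 647/1835368 = 25585809/310177192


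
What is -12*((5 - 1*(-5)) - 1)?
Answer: -108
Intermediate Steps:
-12*((5 - 1*(-5)) - 1) = -12*((5 + 5) - 1) = -12*(10 - 1) = -12*9 = -108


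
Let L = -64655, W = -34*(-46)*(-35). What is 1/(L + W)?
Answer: -1/119395 ≈ -8.3756e-6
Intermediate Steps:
W = -54740 (W = 1564*(-35) = -54740)
1/(L + W) = 1/(-64655 - 54740) = 1/(-119395) = -1/119395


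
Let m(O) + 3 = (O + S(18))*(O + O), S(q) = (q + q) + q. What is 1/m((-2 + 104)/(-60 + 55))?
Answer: -25/34347 ≈ -0.00072787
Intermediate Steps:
S(q) = 3*q (S(q) = 2*q + q = 3*q)
m(O) = -3 + 2*O*(54 + O) (m(O) = -3 + (O + 3*18)*(O + O) = -3 + (O + 54)*(2*O) = -3 + (54 + O)*(2*O) = -3 + 2*O*(54 + O))
1/m((-2 + 104)/(-60 + 55)) = 1/(-3 + 2*((-2 + 104)/(-60 + 55))² + 108*((-2 + 104)/(-60 + 55))) = 1/(-3 + 2*(102/(-5))² + 108*(102/(-5))) = 1/(-3 + 2*(102*(-⅕))² + 108*(102*(-⅕))) = 1/(-3 + 2*(-102/5)² + 108*(-102/5)) = 1/(-3 + 2*(10404/25) - 11016/5) = 1/(-3 + 20808/25 - 11016/5) = 1/(-34347/25) = -25/34347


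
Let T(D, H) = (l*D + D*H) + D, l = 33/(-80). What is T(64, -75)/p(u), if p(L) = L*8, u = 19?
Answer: -5953/190 ≈ -31.332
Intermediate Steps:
l = -33/80 (l = 33*(-1/80) = -33/80 ≈ -0.41250)
T(D, H) = 47*D/80 + D*H (T(D, H) = (-33*D/80 + D*H) + D = 47*D/80 + D*H)
p(L) = 8*L
T(64, -75)/p(u) = ((1/80)*64*(47 + 80*(-75)))/((8*19)) = ((1/80)*64*(47 - 6000))/152 = ((1/80)*64*(-5953))*(1/152) = -23812/5*1/152 = -5953/190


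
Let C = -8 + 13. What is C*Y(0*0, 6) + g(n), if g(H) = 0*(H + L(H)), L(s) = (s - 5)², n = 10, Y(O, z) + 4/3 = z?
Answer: 70/3 ≈ 23.333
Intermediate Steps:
Y(O, z) = -4/3 + z
L(s) = (-5 + s)²
C = 5
g(H) = 0 (g(H) = 0*(H + (-5 + H)²) = 0)
C*Y(0*0, 6) + g(n) = 5*(-4/3 + 6) + 0 = 5*(14/3) + 0 = 70/3 + 0 = 70/3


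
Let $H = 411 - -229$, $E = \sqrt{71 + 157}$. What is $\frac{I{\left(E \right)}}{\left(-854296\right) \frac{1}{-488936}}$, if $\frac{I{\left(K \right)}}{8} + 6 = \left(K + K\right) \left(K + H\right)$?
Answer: $\frac{220021200}{106787} + \frac{1251676160 \sqrt{57}}{106787} \approx 90554.0$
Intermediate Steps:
$E = 2 \sqrt{57}$ ($E = \sqrt{228} = 2 \sqrt{57} \approx 15.1$)
$H = 640$ ($H = 411 + 229 = 640$)
$I{\left(K \right)} = -48 + 16 K \left(640 + K\right)$ ($I{\left(K \right)} = -48 + 8 \left(K + K\right) \left(K + 640\right) = -48 + 8 \cdot 2 K \left(640 + K\right) = -48 + 16 K \left(640 + K\right)$)
$\frac{I{\left(E \right)}}{\left(-854296\right) \frac{1}{-488936}} = \frac{-48 + 16 \left(2 \sqrt{57}\right)^{2} + 10240 \cdot 2 \sqrt{57}}{\left(-854296\right) \frac{1}{-488936}} = \frac{-48 + 16 \cdot 228 + 20480 \sqrt{57}}{\left(-854296\right) \left(- \frac{1}{488936}\right)} = \frac{-48 + 3648 + 20480 \sqrt{57}}{\frac{106787}{61117}} = \left(3600 + 20480 \sqrt{57}\right) \frac{61117}{106787} = \frac{220021200}{106787} + \frac{1251676160 \sqrt{57}}{106787}$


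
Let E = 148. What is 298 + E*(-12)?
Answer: -1478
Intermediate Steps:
298 + E*(-12) = 298 + 148*(-12) = 298 - 1776 = -1478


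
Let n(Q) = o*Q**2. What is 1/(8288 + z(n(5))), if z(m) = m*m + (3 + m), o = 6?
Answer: 1/30941 ≈ 3.2320e-5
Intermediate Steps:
n(Q) = 6*Q**2
z(m) = 3 + m + m**2 (z(m) = m**2 + (3 + m) = 3 + m + m**2)
1/(8288 + z(n(5))) = 1/(8288 + (3 + 6*5**2 + (6*5**2)**2)) = 1/(8288 + (3 + 6*25 + (6*25)**2)) = 1/(8288 + (3 + 150 + 150**2)) = 1/(8288 + (3 + 150 + 22500)) = 1/(8288 + 22653) = 1/30941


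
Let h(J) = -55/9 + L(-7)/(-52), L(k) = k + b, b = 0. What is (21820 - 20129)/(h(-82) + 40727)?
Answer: 791388/19057439 ≈ 0.041526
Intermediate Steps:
L(k) = k (L(k) = k + 0 = k)
h(J) = -2797/468 (h(J) = -55/9 - 7/(-52) = -55*1/9 - 7*(-1/52) = -55/9 + 7/52 = -2797/468)
(21820 - 20129)/(h(-82) + 40727) = (21820 - 20129)/(-2797/468 + 40727) = 1691/(19057439/468) = 1691*(468/19057439) = 791388/19057439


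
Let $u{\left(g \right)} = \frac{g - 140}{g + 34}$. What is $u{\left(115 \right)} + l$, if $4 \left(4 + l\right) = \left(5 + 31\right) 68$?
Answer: $\frac{90567}{149} \approx 607.83$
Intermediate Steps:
$u{\left(g \right)} = \frac{-140 + g}{34 + g}$
$l = 608$ ($l = -4 + \frac{\left(5 + 31\right) 68}{4} = -4 + \frac{36 \cdot 68}{4} = -4 + \frac{1}{4} \cdot 2448 = -4 + 612 = 608$)
$u{\left(115 \right)} + l = \frac{-140 + 115}{34 + 115} + 608 = \frac{1}{149} \left(-25\right) + 608 = - \frac{25}{149} + 608 = \frac{90567}{149}$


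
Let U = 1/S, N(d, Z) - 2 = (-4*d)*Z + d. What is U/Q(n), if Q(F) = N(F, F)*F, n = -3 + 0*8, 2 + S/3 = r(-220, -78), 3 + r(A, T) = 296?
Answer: 1/96903 ≈ 1.0320e-5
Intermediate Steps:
r(A, T) = 293 (r(A, T) = -3 + 296 = 293)
S = 873 (S = -6 + 3*293 = -6 + 879 = 873)
N(d, Z) = 2 + d - 4*Z*d (N(d, Z) = 2 + ((-4*d)*Z + d) = 2 + (-4*Z*d + d) = 2 + (d - 4*Z*d) = 2 + d - 4*Z*d)
U = 1/873 ≈ 0.0011455
n = -3 (n = -3 + 0 = -3)
Q(F) = F*(2 + F - 4*F²) (Q(F) = (2 + F - 4*F*F)*F = (2 + F - 4*F²)*F = F*(2 + F - 4*F²))
U/Q(n) = 1/(873*((-3*(2 - 3 - 4*(-3)²)))) = 1/(873*((-3*(2 - 3 - 4*9)))) = 1/(873*((-3*(2 - 3 - 36)))) = 1/(873*((-3*(-37)))) = (1/873)/111 = (1/873)*(1/111) = 1/96903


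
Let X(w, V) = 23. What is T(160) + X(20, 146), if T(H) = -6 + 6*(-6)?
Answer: -19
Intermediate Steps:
T(H) = -42 (T(H) = -6 - 36 = -42)
T(160) + X(20, 146) = -42 + 23 = -19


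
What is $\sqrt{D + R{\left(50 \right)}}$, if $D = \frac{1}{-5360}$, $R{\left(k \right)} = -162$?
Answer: $\frac{i \sqrt{290887535}}{1340} \approx 12.728 i$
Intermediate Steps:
$D = - \frac{1}{5360} \approx -0.00018657$
$\sqrt{D + R{\left(50 \right)}} = \sqrt{- \frac{1}{5360} - 162} = \sqrt{- \frac{868321}{5360}} = \frac{i \sqrt{290887535}}{1340}$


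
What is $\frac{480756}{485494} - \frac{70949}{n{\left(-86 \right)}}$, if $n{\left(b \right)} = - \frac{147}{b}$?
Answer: $- \frac{1481113158092}{35683809} \approx -41507.0$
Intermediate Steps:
$\frac{480756}{485494} - \frac{70949}{n{\left(-86 \right)}} = \frac{480756}{485494} - \frac{70949}{\left(-147\right) \frac{1}{-86}} = 480756 \cdot \frac{1}{485494} - \frac{70949}{\left(-147\right) \left(- \frac{1}{86}\right)} = \frac{240378}{242747} - \frac{70949}{\frac{147}{86}} = \frac{240378}{242747} - \frac{6101614}{147} = - \frac{1481113158092}{35683809}$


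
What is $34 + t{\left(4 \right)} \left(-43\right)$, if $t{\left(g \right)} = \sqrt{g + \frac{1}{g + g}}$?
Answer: $34 - \frac{43 \sqrt{66}}{4} \approx -53.333$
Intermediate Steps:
$t{\left(g \right)} = \sqrt{g + \frac{1}{2 g}}$
$34 + t{\left(4 \right)} \left(-43\right) = 34 + \frac{\sqrt{\frac{2}{4} + 4 \cdot 4}}{2} \left(-43\right) = 34 + \frac{\sqrt{2 \cdot \frac{1}{4} + 16}}{2} \left(-43\right) = 34 + \frac{\sqrt{\frac{1}{2} + 16}}{2} \left(-43\right) = 34 + \frac{\sqrt{\frac{33}{2}}}{2} \left(-43\right) = 34 + \frac{\frac{1}{2} \sqrt{66}}{2} \left(-43\right) = 34 + \frac{\sqrt{66}}{4} \left(-43\right) = 34 - \frac{43 \sqrt{66}}{4}$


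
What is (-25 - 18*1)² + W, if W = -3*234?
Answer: 1147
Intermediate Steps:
W = -702
(-25 - 18*1)² + W = (-25 - 18*1)² - 702 = (-25 - 18)² - 702 = (-43)² - 702 = 1849 - 702 = 1147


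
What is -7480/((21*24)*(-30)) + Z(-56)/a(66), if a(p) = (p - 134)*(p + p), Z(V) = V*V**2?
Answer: 1417945/70686 ≈ 20.060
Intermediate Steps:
Z(V) = V**3
a(p) = 2*p*(-134 + p) (a(p) = (-134 + p)*(2*p) = 2*p*(-134 + p))
-7480/((21*24)*(-30)) + Z(-56)/a(66) = -7480/((21*24)*(-30)) + (-56)**3/((2*66*(-134 + 66))) = -7480/(504*(-30)) - 175616/(2*66*(-68)) = -7480/(-15120) - 175616/(-8976) = -7480*(-1/15120) - 175616*(-1/8976) = 187/378 + 10976/561 = 1417945/70686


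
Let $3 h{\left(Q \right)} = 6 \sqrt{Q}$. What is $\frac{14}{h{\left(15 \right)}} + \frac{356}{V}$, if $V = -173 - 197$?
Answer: $- \frac{178}{185} + \frac{7 \sqrt{15}}{15} \approx 0.84523$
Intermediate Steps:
$h{\left(Q \right)} = 2 \sqrt{Q}$ ($h{\left(Q \right)} = \frac{6 \sqrt{Q}}{3} = 2 \sqrt{Q}$)
$V = -370$ ($V = -173 - 197 = -370$)
$\frac{14}{h{\left(15 \right)}} + \frac{356}{V} = \frac{14}{2 \sqrt{15}} + \frac{356}{-370} = 14 \frac{\sqrt{15}}{30} + 356 \left(- \frac{1}{370}\right) = \frac{7 \sqrt{15}}{15} - \frac{178}{185} = - \frac{178}{185} + \frac{7 \sqrt{15}}{15}$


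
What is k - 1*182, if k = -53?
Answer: -235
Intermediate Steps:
k - 1*182 = -53 - 1*182 = -53 - 182 = -235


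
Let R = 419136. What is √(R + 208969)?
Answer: √628105 ≈ 792.53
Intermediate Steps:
√(R + 208969) = √(419136 + 208969) = √628105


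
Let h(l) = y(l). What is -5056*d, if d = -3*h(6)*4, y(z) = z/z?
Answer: 60672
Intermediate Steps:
y(z) = 1
h(l) = 1
d = -12 (d = -3*1*4 = -3*4 = -12)
-5056*d = -5056*(-12) = 60672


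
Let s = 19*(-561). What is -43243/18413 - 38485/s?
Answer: 247697168/196264167 ≈ 1.2621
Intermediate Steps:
s = -10659
-43243/18413 - 38485/s = -43243/18413 - 38485/(-10659) = -43243*1/18413 - 38485*(-1/10659) = -43243/18413 + 38485/10659 = 247697168/196264167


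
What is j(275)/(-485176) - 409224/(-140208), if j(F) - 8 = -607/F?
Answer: 1137496543547/389729751400 ≈ 2.9187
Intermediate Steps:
j(F) = 8 - 607/F
j(275)/(-485176) - 409224/(-140208) = (8 - 607/275)/(-485176) - 409224/(-140208) = (8 - 607*1/275)*(-1/485176) - 409224*(-1/140208) = (8 - 607/275)*(-1/485176) + 17051/5842 = (1593/275)*(-1/485176) + 17051/5842 = -1593/133423400 + 17051/5842 = 1137496543547/389729751400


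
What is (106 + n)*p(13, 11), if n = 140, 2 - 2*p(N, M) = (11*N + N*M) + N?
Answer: -36531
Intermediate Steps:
p(N, M) = 1 - 6*N - M*N/2 (p(N, M) = 1 - ((11*N + N*M) + N)/2 = 1 - ((11*N + M*N) + N)/2 = 1 - (12*N + M*N)/2 = 1 + (-6*N - M*N/2) = 1 - 6*N - M*N/2)
(106 + n)*p(13, 11) = (106 + 140)*(1 - 6*13 - ½*11*13) = 246*(1 - 78 - 143/2) = 246*(-297/2) = -36531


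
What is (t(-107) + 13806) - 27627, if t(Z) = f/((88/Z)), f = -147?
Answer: -1200519/88 ≈ -13642.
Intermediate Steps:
t(Z) = -147*Z/88
(t(-107) + 13806) - 27627 = (-147/88*(-107) + 13806) - 27627 = (15729/88 + 13806) - 27627 = 1230657/88 - 27627 = -1200519/88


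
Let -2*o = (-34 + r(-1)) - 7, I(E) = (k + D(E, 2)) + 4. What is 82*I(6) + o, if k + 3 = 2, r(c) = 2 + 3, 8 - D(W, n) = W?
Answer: 428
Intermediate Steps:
D(W, n) = 8 - W
r(c) = 5
k = -1 (k = -3 + 2 = -1)
I(E) = 11 - E (I(E) = (-1 + (8 - E)) + 4 = (7 - E) + 4 = 11 - E)
o = 18 (o = -((-34 + 5) - 7)/2 = -(-29 - 7)/2 = -1/2*(-36) = 18)
82*I(6) + o = 82*(11 - 1*6) + 18 = 82*(11 - 6) + 18 = 82*5 + 18 = 410 + 18 = 428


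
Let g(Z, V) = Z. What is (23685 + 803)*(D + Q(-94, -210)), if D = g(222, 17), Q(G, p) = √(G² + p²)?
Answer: 5436336 + 48976*√13234 ≈ 1.1070e+7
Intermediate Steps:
D = 222
(23685 + 803)*(D + Q(-94, -210)) = (23685 + 803)*(222 + √((-94)² + (-210)²)) = 24488*(222 + √(8836 + 44100)) = 24488*(222 + √52936) = 24488*(222 + 2*√13234) = 5436336 + 48976*√13234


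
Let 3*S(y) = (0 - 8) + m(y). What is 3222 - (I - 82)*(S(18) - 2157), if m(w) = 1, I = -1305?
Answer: -8975320/3 ≈ -2.9918e+6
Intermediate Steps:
S(y) = -7/3 (S(y) = ((0 - 8) + 1)/3 = (-8 + 1)/3 = (⅓)*(-7) = -7/3)
3222 - (I - 82)*(S(18) - 2157) = 3222 - (-1305 - 82)*(-7/3 - 2157) = 3222 - (-1387)*(-6478)/3 = 3222 - 1*8984986/3 = 3222 - 8984986/3 = -8975320/3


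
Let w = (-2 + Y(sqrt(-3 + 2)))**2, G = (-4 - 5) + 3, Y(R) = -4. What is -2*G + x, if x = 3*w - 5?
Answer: 115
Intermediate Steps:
G = -6 (G = -9 + 3 = -6)
w = 36 (w = (-2 - 4)**2 = (-6)**2 = 36)
x = 103 (x = 3*36 - 5 = 108 - 5 = 103)
-2*G + x = -2*(-6) + 103 = 12 + 103 = 115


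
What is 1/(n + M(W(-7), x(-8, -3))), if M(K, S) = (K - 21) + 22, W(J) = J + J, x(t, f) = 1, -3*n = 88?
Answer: -3/127 ≈ -0.023622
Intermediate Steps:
n = -88/3 (n = -⅓*88 = -88/3 ≈ -29.333)
W(J) = 2*J
M(K, S) = 1 + K (M(K, S) = (-21 + K) + 22 = 1 + K)
1/(n + M(W(-7), x(-8, -3))) = 1/(-88/3 + (1 + 2*(-7))) = 1/(-88/3 + (1 - 14)) = 1/(-88/3 - 13) = 1/(-127/3) = -3/127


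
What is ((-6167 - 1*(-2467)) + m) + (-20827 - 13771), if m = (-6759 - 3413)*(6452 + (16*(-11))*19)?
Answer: -31652874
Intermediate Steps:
m = -31614576 (m = -10172*(6452 - 176*19) = -10172*(6452 - 3344) = -10172*3108 = -31614576)
((-6167 - 1*(-2467)) + m) + (-20827 - 13771) = ((-6167 - 1*(-2467)) - 31614576) + (-20827 - 13771) = ((-6167 + 2467) - 31614576) - 34598 = (-3700 - 31614576) - 34598 = -31618276 - 34598 = -31652874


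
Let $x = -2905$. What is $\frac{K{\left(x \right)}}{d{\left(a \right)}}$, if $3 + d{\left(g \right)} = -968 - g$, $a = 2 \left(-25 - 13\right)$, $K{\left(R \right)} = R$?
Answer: $\frac{581}{179} \approx 3.2458$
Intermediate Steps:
$a = -76$ ($a = 2 \left(-38\right) = -76$)
$d{\left(g \right)} = -971 - g$ ($d{\left(g \right)} = -3 - \left(968 + g\right) = -971 - g$)
$\frac{K{\left(x \right)}}{d{\left(a \right)}} = - \frac{2905}{-971 - -76} = - \frac{2905}{-971 + 76} = - \frac{2905}{-895} = \left(-2905\right) \left(- \frac{1}{895}\right) = \frac{581}{179}$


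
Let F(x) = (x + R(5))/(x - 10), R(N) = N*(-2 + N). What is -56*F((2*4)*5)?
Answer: -308/3 ≈ -102.67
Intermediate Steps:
F(x) = (15 + x)/(-10 + x) (F(x) = (x + 5*(-2 + 5))/(x - 10) = (x + 5*3)/(-10 + x) = (x + 15)/(-10 + x) = (15 + x)/(-10 + x))
-56*F((2*4)*5) = -56*(15 + (2*4)*5)/(-10 + (2*4)*5) = -56*(15 + 8*5)/(-10 + 8*5) = -56*(15 + 40)/(-10 + 40) = -56*55/30 = -28*55/15 = -56*11/6 = -308/3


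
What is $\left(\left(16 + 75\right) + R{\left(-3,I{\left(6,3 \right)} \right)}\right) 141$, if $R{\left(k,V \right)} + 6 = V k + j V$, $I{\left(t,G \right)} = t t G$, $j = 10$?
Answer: $118581$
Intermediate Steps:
$I{\left(t,G \right)} = G t^{2}$ ($I{\left(t,G \right)} = t^{2} G = G t^{2}$)
$R{\left(k,V \right)} = -6 + 10 V + V k$ ($R{\left(k,V \right)} = -6 + \left(V k + 10 V\right) = -6 + \left(10 V + V k\right) = -6 + 10 V + V k$)
$\left(\left(16 + 75\right) + R{\left(-3,I{\left(6,3 \right)} \right)}\right) 141 = \left(\left(16 + 75\right) + \left(-6 + 10 \cdot 3 \cdot 6^{2} + 3 \cdot 6^{2} \left(-3\right)\right)\right) 141 = \left(91 + \left(-6 + 10 \cdot 3 \cdot 36 + 3 \cdot 36 \left(-3\right)\right)\right) 141 = \left(91 + \left(-6 + 10 \cdot 108 + 108 \left(-3\right)\right)\right) 141 = \left(91 - -750\right) 141 = \left(91 + 750\right) 141 = 841 \cdot 141 = 118581$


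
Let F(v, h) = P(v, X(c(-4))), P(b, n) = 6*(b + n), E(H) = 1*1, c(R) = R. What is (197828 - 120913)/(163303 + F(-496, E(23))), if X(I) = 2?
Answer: 76915/160339 ≈ 0.47970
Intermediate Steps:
E(H) = 1
P(b, n) = 6*b + 6*n
F(v, h) = 12 + 6*v (F(v, h) = 6*v + 6*2 = 6*v + 12 = 12 + 6*v)
(197828 - 120913)/(163303 + F(-496, E(23))) = (197828 - 120913)/(163303 + (12 + 6*(-496))) = 76915/(163303 + (12 - 2976)) = 76915/(163303 - 2964) = 76915/160339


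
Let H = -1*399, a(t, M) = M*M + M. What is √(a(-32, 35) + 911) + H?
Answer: -399 + √2171 ≈ -352.41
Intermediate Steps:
a(t, M) = M + M² (a(t, M) = M² + M = M + M²)
H = -399
√(a(-32, 35) + 911) + H = √(35*(1 + 35) + 911) - 399 = √(35*36 + 911) - 399 = √(1260 + 911) - 399 = √2171 - 399 = -399 + √2171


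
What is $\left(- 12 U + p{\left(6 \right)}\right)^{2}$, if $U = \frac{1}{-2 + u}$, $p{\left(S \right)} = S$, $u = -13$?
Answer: $\frac{1156}{25} \approx 46.24$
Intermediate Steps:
$U = - \frac{1}{15}$ ($U = \frac{1}{-2 - 13} = \frac{1}{-15} = - \frac{1}{15} \approx -0.066667$)
$\left(- 12 U + p{\left(6 \right)}\right)^{2} = \left(\left(-12\right) \left(- \frac{1}{15}\right) + 6\right)^{2} = \left(\frac{4}{5} + 6\right)^{2} = \left(\frac{34}{5}\right)^{2} = \frac{1156}{25}$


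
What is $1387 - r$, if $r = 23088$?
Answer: $-21701$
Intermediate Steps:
$1387 - r = 1387 - 23088 = -21701$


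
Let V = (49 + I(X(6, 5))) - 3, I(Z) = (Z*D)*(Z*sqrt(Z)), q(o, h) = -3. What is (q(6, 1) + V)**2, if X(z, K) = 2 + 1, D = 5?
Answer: 7924 + 3870*sqrt(3) ≈ 14627.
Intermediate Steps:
X(z, K) = 3
I(Z) = 5*Z**(5/2) (I(Z) = (Z*5)*(Z*sqrt(Z)) = (5*Z)*Z**(3/2) = 5*Z**(5/2))
V = 46 + 45*sqrt(3) (V = (49 + 5*3**(5/2)) - 3 = (49 + 5*(9*sqrt(3))) - 3 = (49 + 45*sqrt(3)) - 3 = 46 + 45*sqrt(3) ≈ 123.94)
(q(6, 1) + V)**2 = (-3 + (46 + 45*sqrt(3)))**2 = (43 + 45*sqrt(3))**2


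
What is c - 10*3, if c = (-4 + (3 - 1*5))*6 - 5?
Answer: -71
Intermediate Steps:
c = -41 (c = (-4 + (3 - 5))*6 - 5 = (-4 - 2)*6 - 5 = -6*6 - 5 = -36 - 5 = -41)
c - 10*3 = -41 - 10*3 = -41 - 30 = -71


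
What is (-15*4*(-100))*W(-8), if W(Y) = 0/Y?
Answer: 0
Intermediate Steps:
W(Y) = 0
(-15*4*(-100))*W(-8) = (-15*4*(-100))*0 = -60*(-100)*0 = 6000*0 = 0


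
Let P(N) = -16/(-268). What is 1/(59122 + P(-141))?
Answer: 67/3961178 ≈ 1.6914e-5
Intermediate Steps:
P(N) = 4/67 (P(N) = -16*(-1/268) = 4/67)
1/(59122 + P(-141)) = 1/(59122 + 4/67) = 1/(3961178/67) = 67/3961178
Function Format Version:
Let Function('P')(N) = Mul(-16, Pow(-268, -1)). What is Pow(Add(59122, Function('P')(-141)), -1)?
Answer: Rational(67, 3961178) ≈ 1.6914e-5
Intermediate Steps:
Function('P')(N) = Rational(4, 67) (Function('P')(N) = Mul(-16, Rational(-1, 268)) = Rational(4, 67))
Pow(Add(59122, Function('P')(-141)), -1) = Pow(Add(59122, Rational(4, 67)), -1) = Pow(Rational(3961178, 67), -1) = Rational(67, 3961178)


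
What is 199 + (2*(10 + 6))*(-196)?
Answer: -6073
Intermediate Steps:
199 + (2*(10 + 6))*(-196) = 199 + (2*16)*(-196) = 199 + 32*(-196) = 199 - 6272 = -6073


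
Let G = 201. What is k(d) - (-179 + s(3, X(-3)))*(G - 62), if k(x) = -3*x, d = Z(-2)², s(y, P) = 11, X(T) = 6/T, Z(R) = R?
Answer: 23340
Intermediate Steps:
d = 4 (d = (-2)² = 4)
k(d) - (-179 + s(3, X(-3)))*(G - 62) = -3*4 - (-179 + 11)*(201 - 62) = -12 - (-168)*139 = -12 - 1*(-23352) = -12 + 23352 = 23340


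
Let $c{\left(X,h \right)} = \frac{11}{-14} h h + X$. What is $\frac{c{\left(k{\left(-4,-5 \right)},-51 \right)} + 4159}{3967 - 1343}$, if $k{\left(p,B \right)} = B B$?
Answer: $\frac{29965}{36736} \approx 0.81569$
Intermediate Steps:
$k{\left(p,B \right)} = B^{2}$
$c{\left(X,h \right)} = X - \frac{11 h^{2}}{14}$ ($c{\left(X,h \right)} = 11 \left(- \frac{1}{14}\right) h h + X = - \frac{11 h}{14} h + X = - \frac{11 h^{2}}{14} + X = X - \frac{11 h^{2}}{14}$)
$\frac{c{\left(k{\left(-4,-5 \right)},-51 \right)} + 4159}{3967 - 1343} = \frac{\left(\left(-5\right)^{2} - \frac{11 \left(-51\right)^{2}}{14}\right) + 4159}{3967 - 1343} = \frac{\left(25 - \frac{28611}{14}\right) + 4159}{3967 - 1343} = \frac{\left(25 - \frac{28611}{14}\right) + 4159}{2624} = \left(- \frac{28261}{14} + 4159\right) \frac{1}{2624} = \frac{29965}{14} \cdot \frac{1}{2624} = \frac{29965}{36736}$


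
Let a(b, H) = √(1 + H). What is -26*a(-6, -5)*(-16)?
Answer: 832*I ≈ 832.0*I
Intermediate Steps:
-26*a(-6, -5)*(-16) = -26*√(1 - 5)*(-16) = -52*I*(-16) = 832*I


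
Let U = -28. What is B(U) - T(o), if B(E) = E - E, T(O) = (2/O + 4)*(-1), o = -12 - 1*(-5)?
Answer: 26/7 ≈ 3.7143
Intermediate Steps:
o = -7 (o = -12 + 5 = -7)
T(O) = -4 - 2/O (T(O) = (4 + 2/O)*(-1) = -4 - 2/O)
B(E) = 0
B(U) - T(o) = 0 - (-4 - 2/(-7)) = 0 - (-4 - 2*(-⅐)) = 0 - (-4 + 2/7) = 0 - 1*(-26/7) = 0 + 26/7 = 26/7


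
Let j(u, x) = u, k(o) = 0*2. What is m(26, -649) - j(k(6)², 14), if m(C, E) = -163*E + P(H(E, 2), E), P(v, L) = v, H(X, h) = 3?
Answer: 105790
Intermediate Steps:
k(o) = 0
m(C, E) = 3 - 163*E (m(C, E) = -163*E + 3 = 3 - 163*E)
m(26, -649) - j(k(6)², 14) = (3 - 163*(-649)) - 1*0² = (3 + 105787) - 1*0 = 105790 + 0 = 105790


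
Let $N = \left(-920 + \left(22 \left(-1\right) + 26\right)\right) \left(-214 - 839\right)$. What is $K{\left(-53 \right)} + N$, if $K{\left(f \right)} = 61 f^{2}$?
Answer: $1135897$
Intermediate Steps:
$N = 964548$ ($N = \left(-920 + \left(-22 + 26\right)\right) \left(-1053\right) = \left(-920 + 4\right) \left(-1053\right) = \left(-916\right) \left(-1053\right) = 964548$)
$K{\left(-53 \right)} + N = 61 \left(-53\right)^{2} + 964548 = 61 \cdot 2809 + 964548 = 171349 + 964548 = 1135897$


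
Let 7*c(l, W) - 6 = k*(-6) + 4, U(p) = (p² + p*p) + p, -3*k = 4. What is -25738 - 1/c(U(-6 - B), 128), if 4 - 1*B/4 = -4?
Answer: -463291/18 ≈ -25738.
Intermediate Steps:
k = -4/3 (k = -⅓*4 = -4/3 ≈ -1.3333)
B = 32 (B = 16 - 4*(-4) = 16 + 16 = 32)
U(p) = p + 2*p² (U(p) = (p² + p²) + p = 2*p² + p = p + 2*p²)
c(l, W) = 18/7 (c(l, W) = 6/7 + (-4/3*(-6) + 4)/7 = 6/7 + (8 + 4)/7 = 6/7 + (⅐)*12 = 6/7 + 12/7 = 18/7)
-25738 - 1/c(U(-6 - B), 128) = -25738 - 1/18/7 = -25738 - 1*7/18 = -25738 - 7/18 = -463291/18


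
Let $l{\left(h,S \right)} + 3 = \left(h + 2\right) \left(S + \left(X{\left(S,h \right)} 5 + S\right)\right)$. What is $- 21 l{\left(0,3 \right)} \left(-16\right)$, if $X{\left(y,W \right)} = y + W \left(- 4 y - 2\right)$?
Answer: $13104$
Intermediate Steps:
$X{\left(y,W \right)} = y + W \left(-2 - 4 y\right)$
$l{\left(h,S \right)} = -3 + \left(2 + h\right) \left(- 10 h + 7 S - 20 S h\right)$ ($l{\left(h,S \right)} = -3 + \left(h + 2\right) \left(S + \left(\left(S - 2 h - 4 h S\right) 5 + S\right)\right) = -3 + \left(2 + h\right) \left(S + \left(\left(S - 2 h - 4 S h\right) 5 + S\right)\right) = -3 + \left(2 + h\right) \left(S - \left(- 6 S + 10 h + 20 S h\right)\right) = -3 + \left(2 + h\right) \left(- 10 h + 7 S - 20 S h\right)$)
$- 21 l{\left(0,3 \right)} \left(-16\right) = - 21 \left(-3 - 0 - 10 \cdot 0^{2} + 14 \cdot 3 - 99 \cdot 0 - 60 \cdot 0^{2}\right) \left(-16\right) = - 21 \left(-3 + 0 - 0 + 42 + 0 - 60 \cdot 0\right) \left(-16\right) = - 21 \left(-3 + 0 + 0 + 42 + 0 + 0\right) \left(-16\right) = \left(-21\right) 39 \left(-16\right) = \left(-819\right) \left(-16\right) = 13104$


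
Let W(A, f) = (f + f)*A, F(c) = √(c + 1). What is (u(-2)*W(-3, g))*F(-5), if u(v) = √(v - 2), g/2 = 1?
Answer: 48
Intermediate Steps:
F(c) = √(1 + c)
g = 2 (g = 2*1 = 2)
u(v) = √(-2 + v)
W(A, f) = 2*A*f (W(A, f) = (2*f)*A = 2*A*f)
(u(-2)*W(-3, g))*F(-5) = (√(-2 - 2)*(2*(-3)*2))*√(1 - 5) = (√(-4)*(-12))*√(-4) = ((2*I)*(-12))*(2*I) = (-24*I)*(2*I) = 48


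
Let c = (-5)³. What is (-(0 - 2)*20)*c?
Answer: -5000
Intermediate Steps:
c = -125
(-(0 - 2)*20)*c = (-(0 - 2)*20)*(-125) = (-1*(-2)*20)*(-125) = (2*20)*(-125) = 40*(-125) = -5000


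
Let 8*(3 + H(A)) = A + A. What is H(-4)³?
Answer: -64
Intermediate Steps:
H(A) = -3 + A/4 (H(A) = -3 + (A + A)/8 = -3 + (2*A)/8 = -3 + A/4)
H(-4)³ = (-3 + (¼)*(-4))³ = (-3 - 1)³ = (-4)³ = -64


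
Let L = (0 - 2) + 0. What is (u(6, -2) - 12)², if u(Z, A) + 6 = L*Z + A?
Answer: 1024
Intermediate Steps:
L = -2 (L = -2 + 0 = -2)
u(Z, A) = -6 + A - 2*Z (u(Z, A) = -6 + (-2*Z + A) = -6 + (A - 2*Z) = -6 + A - 2*Z)
(u(6, -2) - 12)² = ((-6 - 2 - 2*6) - 12)² = ((-6 - 2 - 12) - 12)² = (-20 - 12)² = (-32)² = 1024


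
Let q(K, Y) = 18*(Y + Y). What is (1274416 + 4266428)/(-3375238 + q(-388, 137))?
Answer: -2770422/1685153 ≈ -1.6440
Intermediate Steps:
q(K, Y) = 36*Y (q(K, Y) = 18*(2*Y) = 36*Y)
(1274416 + 4266428)/(-3375238 + q(-388, 137)) = (1274416 + 4266428)/(-3375238 + 36*137) = 5540844/(-3375238 + 4932) = 5540844/(-3370306) = 5540844*(-1/3370306) = -2770422/1685153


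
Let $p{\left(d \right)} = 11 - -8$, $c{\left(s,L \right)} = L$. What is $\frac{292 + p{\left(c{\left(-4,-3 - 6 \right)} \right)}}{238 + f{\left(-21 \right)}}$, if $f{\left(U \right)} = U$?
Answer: $\frac{311}{217} \approx 1.4332$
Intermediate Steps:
$p{\left(d \right)} = 19$ ($p{\left(d \right)} = 11 + 8 = 19$)
$\frac{292 + p{\left(c{\left(-4,-3 - 6 \right)} \right)}}{238 + f{\left(-21 \right)}} = \frac{292 + 19}{238 - 21} = \frac{311}{217}$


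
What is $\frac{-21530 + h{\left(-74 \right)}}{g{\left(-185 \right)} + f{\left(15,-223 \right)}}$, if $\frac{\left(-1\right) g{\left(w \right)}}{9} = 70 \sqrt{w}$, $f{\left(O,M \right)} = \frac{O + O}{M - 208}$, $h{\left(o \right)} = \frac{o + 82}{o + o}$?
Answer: $\frac{85834943}{4205598854115} - \frac{258964023031 i \sqrt{185}}{1401866284705} \approx 2.041 \cdot 10^{-5} - 2.5126 i$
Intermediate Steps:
$h{\left(o \right)} = \frac{82 + o}{2 o}$
$f{\left(O,M \right)} = \frac{2 O}{-208 + M}$
$g{\left(w \right)} = - 630 \sqrt{w}$ ($g{\left(w \right)} = - 9 \cdot 70 \sqrt{w} = - 630 \sqrt{w}$)
$\frac{-21530 + h{\left(-74 \right)}}{g{\left(-185 \right)} + f{\left(15,-223 \right)}} = \frac{-21530 + \frac{82 - 74}{2 \left(-74\right)}}{- 630 \sqrt{-185} + 2 \cdot 15 \frac{1}{-208 - 223}} = \frac{-21530 + \frac{1}{2} \left(- \frac{1}{74}\right) 8}{- 630 i \sqrt{185} + 2 \cdot 15 \frac{1}{-431}} = \frac{-21530 - \frac{2}{37}}{- 630 i \sqrt{185} + 2 \cdot 15 \left(- \frac{1}{431}\right)} = - \frac{796612}{37 \left(- 630 i \sqrt{185} - \frac{30}{431}\right)} = - \frac{796612}{37 \left(- \frac{30}{431} - 630 i \sqrt{185}\right)}$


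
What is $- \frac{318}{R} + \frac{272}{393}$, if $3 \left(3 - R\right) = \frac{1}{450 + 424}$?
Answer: $- \frac{325542548}{3090945} \approx -105.32$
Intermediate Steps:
$R = \frac{7865}{2622}$ ($R = 3 - \frac{1}{3 \left(450 + 424\right)} = 3 - \frac{1}{3 \cdot 874} = 3 - \frac{1}{2622} = \frac{7865}{2622} \approx 2.9996$)
$- \frac{318}{R} + \frac{272}{393} = - \frac{318}{\frac{7865}{2622}} + \frac{272}{393} = \left(-318\right) \frac{2622}{7865} + 272 \cdot \frac{1}{393} = - \frac{833796}{7865} + \frac{272}{393} = - \frac{325542548}{3090945}$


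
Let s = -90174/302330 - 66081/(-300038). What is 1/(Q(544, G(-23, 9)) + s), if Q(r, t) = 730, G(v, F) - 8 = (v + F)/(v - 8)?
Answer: 6479320610/4729398519737 ≈ 0.0013700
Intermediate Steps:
G(v, F) = 8 + (F + v)/(-8 + v) (G(v, F) = 8 + (v + F)/(v - 8) = 8 + (F + v)/(-8 + v))
s = -505525563/6479320610 (s = -90174*1/302330 - 66081*(-1/300038) = -6441/21595 + 66081/300038 = -505525563/6479320610 ≈ -0.078021)
1/(Q(544, G(-23, 9)) + s) = 1/(730 - 505525563/6479320610) = 1/(4729398519737/6479320610) = 6479320610/4729398519737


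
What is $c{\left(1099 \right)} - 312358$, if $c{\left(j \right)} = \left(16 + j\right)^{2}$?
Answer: $930867$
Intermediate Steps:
$c{\left(1099 \right)} - 312358 = \left(16 + 1099\right)^{2} - 312358 = 1115^{2} - 312358 = 1243225 - 312358 = 930867$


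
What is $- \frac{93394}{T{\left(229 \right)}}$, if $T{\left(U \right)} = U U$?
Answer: $- \frac{93394}{52441} \approx -1.7809$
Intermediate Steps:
$T{\left(U \right)} = U^{2}$
$- \frac{93394}{T{\left(229 \right)}} = - \frac{93394}{229^{2}} = - \frac{93394}{52441}$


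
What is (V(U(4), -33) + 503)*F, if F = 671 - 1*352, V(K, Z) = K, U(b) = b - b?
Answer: 160457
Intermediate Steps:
U(b) = 0
F = 319 (F = 671 - 352 = 319)
(V(U(4), -33) + 503)*F = (0 + 503)*319 = 503*319 = 160457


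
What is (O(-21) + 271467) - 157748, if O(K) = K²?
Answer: 114160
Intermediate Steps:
(O(-21) + 271467) - 157748 = ((-21)² + 271467) - 157748 = (441 + 271467) - 157748 = 271908 - 157748 = 114160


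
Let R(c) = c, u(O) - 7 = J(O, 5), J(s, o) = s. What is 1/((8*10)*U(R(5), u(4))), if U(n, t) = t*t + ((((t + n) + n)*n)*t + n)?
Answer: 1/102480 ≈ 9.7580e-6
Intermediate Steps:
u(O) = 7 + O
U(n, t) = n + t**2 + n*t*(t + 2*n) (U(n, t) = t**2 + ((((n + t) + n)*n)*t + n) = t**2 + (((t + 2*n)*n)*t + n) = t**2 + ((n*(t + 2*n))*t + n) = t**2 + (n*t*(t + 2*n) + n) = t**2 + (n + n*t*(t + 2*n)) = n + t**2 + n*t*(t + 2*n))
1/((8*10)*U(R(5), u(4))) = 1/((8*10)*(5 + (7 + 4)**2 + 5*(7 + 4)**2 + 2*(7 + 4)*5**2)) = 1/(80*(5 + 11**2 + 5*11**2 + 2*11*25)) = 1/(80*(5 + 121 + 5*121 + 550)) = 1/(80*(5 + 121 + 605 + 550)) = 1/(80*1281) = 1/102480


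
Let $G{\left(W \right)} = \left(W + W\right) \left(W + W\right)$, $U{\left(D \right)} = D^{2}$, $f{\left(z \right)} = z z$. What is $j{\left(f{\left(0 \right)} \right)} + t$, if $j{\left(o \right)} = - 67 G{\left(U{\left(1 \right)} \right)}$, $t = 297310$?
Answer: $297042$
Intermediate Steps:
$f{\left(z \right)} = z^{2}$
$G{\left(W \right)} = 4 W^{2}$ ($G{\left(W \right)} = 2 W 2 W = 4 W^{2}$)
$j{\left(o \right)} = -268$ ($j{\left(o \right)} = - 67 \cdot 4 \left(1^{2}\right)^{2} = - 67 \cdot 4 \cdot 1^{2} = - 67 \cdot 4 \cdot 1 = \left(-67\right) 4 = -268$)
$j{\left(f{\left(0 \right)} \right)} + t = -268 + 297310 = 297042$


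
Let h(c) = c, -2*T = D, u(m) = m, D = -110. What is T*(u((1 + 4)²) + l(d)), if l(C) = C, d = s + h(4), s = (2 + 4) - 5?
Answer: 1650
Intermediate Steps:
s = 1 (s = 6 - 5 = 1)
T = 55 (T = -½*(-110) = 55)
d = 5 (d = 1 + 4 = 5)
T*(u((1 + 4)²) + l(d)) = 55*((1 + 4)² + 5) = 55*(5² + 5) = 55*(25 + 5) = 55*30 = 1650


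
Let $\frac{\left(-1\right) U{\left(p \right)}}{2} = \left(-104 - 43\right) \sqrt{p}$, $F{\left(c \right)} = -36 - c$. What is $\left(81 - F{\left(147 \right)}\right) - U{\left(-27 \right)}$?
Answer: $264 - 882 i \sqrt{3} \approx 264.0 - 1527.7 i$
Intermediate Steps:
$U{\left(p \right)} = 294 \sqrt{p}$ ($U{\left(p \right)} = - 2 \left(-104 - 43\right) \sqrt{p} = - 2 \left(- 147 \sqrt{p}\right) = 294 \sqrt{p}$)
$\left(81 - F{\left(147 \right)}\right) - U{\left(-27 \right)} = \left(81 - \left(-36 - 147\right)\right) - 294 \sqrt{-27} = \left(81 - \left(-36 - 147\right)\right) - 294 \cdot 3 i \sqrt{3} = \left(81 - -183\right) - 882 i \sqrt{3} = \left(81 + 183\right) - 882 i \sqrt{3} = 264 - 882 i \sqrt{3}$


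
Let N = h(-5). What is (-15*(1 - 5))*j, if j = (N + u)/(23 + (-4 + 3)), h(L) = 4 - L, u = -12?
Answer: -90/11 ≈ -8.1818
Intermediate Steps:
N = 9 (N = 4 - 1*(-5) = 4 + 5 = 9)
j = -3/22 (j = (9 - 12)/(23 + (-4 + 3)) = -3/(23 - 1) = -3/22 ≈ -0.13636)
(-15*(1 - 5))*j = -15*(1 - 5)*(-3/22) = -15*(-4)*(-3/22) = -3*(-20)*(-3/22) = 60*(-3/22) = -90/11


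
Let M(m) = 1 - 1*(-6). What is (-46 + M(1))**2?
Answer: 1521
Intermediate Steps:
M(m) = 7 (M(m) = 1 + 6 = 7)
(-46 + M(1))**2 = (-46 + 7)**2 = (-39)**2 = 1521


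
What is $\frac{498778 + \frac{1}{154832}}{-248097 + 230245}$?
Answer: $- \frac{77226795297}{2764060864} \approx -27.94$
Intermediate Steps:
$\frac{498778 + \frac{1}{154832}}{-248097 + 230245} = \frac{498778 + \frac{1}{154832}}{-17852} = \frac{77226795297}{154832} \left(- \frac{1}{17852}\right) = - \frac{77226795297}{2764060864}$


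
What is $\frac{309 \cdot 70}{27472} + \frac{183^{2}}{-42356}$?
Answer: $- \frac{481191}{145450504} \approx -0.0033083$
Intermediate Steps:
$\frac{309 \cdot 70}{27472} + \frac{183^{2}}{-42356} = 21630 \cdot \frac{1}{27472} + 33489 \left(- \frac{1}{42356}\right) = \frac{10815}{13736} - \frac{33489}{42356} = - \frac{481191}{145450504}$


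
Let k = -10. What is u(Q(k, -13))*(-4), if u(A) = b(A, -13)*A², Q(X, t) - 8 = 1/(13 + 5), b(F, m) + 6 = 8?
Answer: -42050/81 ≈ -519.14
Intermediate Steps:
b(F, m) = 2 (b(F, m) = -6 + 8 = 2)
Q(X, t) = 145/18 (Q(X, t) = 8 + 1/(13 + 5) = 8 + 1/18 = 145/18)
u(A) = 2*A²
u(Q(k, -13))*(-4) = (2*(145/18)²)*(-4) = (2*(21025/324))*(-4) = (21025/162)*(-4) = -42050/81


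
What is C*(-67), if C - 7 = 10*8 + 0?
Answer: -5829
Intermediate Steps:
C = 87 (C = 7 + (10*8 + 0) = 7 + (80 + 0) = 7 + 80 = 87)
C*(-67) = 87*(-67) = -5829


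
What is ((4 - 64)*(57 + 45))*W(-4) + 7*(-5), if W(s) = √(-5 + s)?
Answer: -35 - 18360*I ≈ -35.0 - 18360.0*I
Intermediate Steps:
((4 - 64)*(57 + 45))*W(-4) + 7*(-5) = ((4 - 64)*(57 + 45))*√(-5 - 4) + 7*(-5) = (-60*102)*√(-9) - 35 = -18360*I - 35 = -35 - 18360*I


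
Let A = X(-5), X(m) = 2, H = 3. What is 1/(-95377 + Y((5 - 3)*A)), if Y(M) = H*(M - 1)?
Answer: -1/95368 ≈ -1.0486e-5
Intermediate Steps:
A = 2
Y(M) = -3 + 3*M (Y(M) = 3*(M - 1) = 3*(-1 + M) = -3 + 3*M)
1/(-95377 + Y((5 - 3)*A)) = 1/(-95377 + (-3 + 3*((5 - 3)*2))) = 1/(-95377 + (-3 + 3*(2*2))) = 1/(-95377 + (-3 + 3*4)) = 1/(-95377 + (-3 + 12)) = 1/(-95377 + 9) = 1/(-95368) = -1/95368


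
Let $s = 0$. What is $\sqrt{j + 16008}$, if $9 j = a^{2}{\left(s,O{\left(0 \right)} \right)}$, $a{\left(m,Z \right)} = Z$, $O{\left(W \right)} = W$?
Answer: $2 \sqrt{4002} \approx 126.52$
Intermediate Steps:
$j = 0$ ($j = \frac{0^{2}}{9} = \frac{1}{9} \cdot 0 = 0$)
$\sqrt{j + 16008} = \sqrt{0 + 16008} = \sqrt{16008} = 2 \sqrt{4002}$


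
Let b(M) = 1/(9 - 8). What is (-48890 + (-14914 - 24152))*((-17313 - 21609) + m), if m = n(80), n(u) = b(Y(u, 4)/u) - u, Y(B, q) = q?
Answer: 3430371956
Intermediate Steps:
b(M) = 1 (b(M) = 1/1 = 1)
n(u) = 1 - u
m = -79 (m = 1 - 1*80 = 1 - 80 = -79)
(-48890 + (-14914 - 24152))*((-17313 - 21609) + m) = (-48890 + (-14914 - 24152))*((-17313 - 21609) - 79) = (-48890 - 39066)*(-38922 - 79) = -87956*(-39001) = 3430371956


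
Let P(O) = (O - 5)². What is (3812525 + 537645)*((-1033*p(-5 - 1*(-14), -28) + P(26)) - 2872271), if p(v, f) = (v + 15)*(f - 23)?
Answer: -6992628564460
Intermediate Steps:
P(O) = (-5 + O)²
p(v, f) = (-23 + f)*(15 + v) (p(v, f) = (15 + v)*(-23 + f) = (-23 + f)*(15 + v))
(3812525 + 537645)*((-1033*p(-5 - 1*(-14), -28) + P(26)) - 2872271) = (3812525 + 537645)*((-1033*(-345 - 23*(-5 - 1*(-14)) + 15*(-28) - 28*(-5 - 1*(-14))) + (-5 + 26)²) - 2872271) = 4350170*((-1033*(-345 - 23*(-5 + 14) - 420 - 28*(-5 + 14)) + 21²) - 2872271) = 4350170*((-1033*(-345 - 23*9 - 420 - 28*9) + 441) - 2872271) = 4350170*((-1033*(-345 - 207 - 420 - 252) + 441) - 2872271) = 4350170*((-1033*(-1224) + 441) - 2872271) = 4350170*((1264392 + 441) - 2872271) = 4350170*(1264833 - 2872271) = 4350170*(-1607438) = -6992628564460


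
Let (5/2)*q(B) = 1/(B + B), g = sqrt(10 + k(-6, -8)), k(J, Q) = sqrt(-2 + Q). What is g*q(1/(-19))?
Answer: -19*sqrt(10 + I*sqrt(10))/5 ≈ -12.162 - 1.8772*I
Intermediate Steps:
g = sqrt(10 + I*sqrt(10)) (g = sqrt(10 + sqrt(-2 - 8)) = sqrt(10 + sqrt(-10)) = sqrt(10 + I*sqrt(10)) ≈ 3.2006 + 0.49401*I)
q(B) = 1/(5*B) (q(B) = 2/(5*(B + B)) = 2/(5*((2*B))) = 2*(1/(2*B))/5 = 1/(5*B))
g*q(1/(-19)) = sqrt(10 + I*sqrt(10))*(1/(5*(1/(-19)))) = sqrt(10 + I*sqrt(10))*(1/(5*(-1/19))) = sqrt(10 + I*sqrt(10))*((1/5)*(-19)) = sqrt(10 + I*sqrt(10))*(-19/5) = -19*sqrt(10 + I*sqrt(10))/5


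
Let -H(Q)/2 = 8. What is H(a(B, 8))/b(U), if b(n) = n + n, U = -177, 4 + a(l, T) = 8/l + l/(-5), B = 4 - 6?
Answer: 8/177 ≈ 0.045198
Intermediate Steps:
B = -2
a(l, T) = -4 + 8/l - l/5 (a(l, T) = -4 + (8/l + l/(-5)) = -4 + (8/l + l*(-1/5)) = -4 + (8/l - l/5) = -4 + 8/l - l/5)
H(Q) = -16 (H(Q) = -2*8 = -16)
b(n) = 2*n
H(a(B, 8))/b(U) = -16/(2*(-177)) = -16/(-354) = -16*(-1/354) = 8/177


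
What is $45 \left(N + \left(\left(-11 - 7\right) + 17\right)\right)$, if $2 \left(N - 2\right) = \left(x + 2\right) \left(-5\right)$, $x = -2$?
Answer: $45$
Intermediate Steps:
$N = 2$ ($N = 2 + \frac{\left(-2 + 2\right) \left(-5\right)}{2} = 2 + \frac{0 \left(-5\right)}{2} = 2 + \frac{1}{2} \cdot 0 = 2 + 0 = 2$)
$45 \left(N + \left(\left(-11 - 7\right) + 17\right)\right) = 45 \left(2 + \left(\left(-11 - 7\right) + 17\right)\right) = 45 \left(2 + \left(-18 + 17\right)\right) = 45 \left(2 - 1\right) = 45 \cdot 1 = 45$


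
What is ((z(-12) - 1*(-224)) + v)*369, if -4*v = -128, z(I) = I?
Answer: 90036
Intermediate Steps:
v = 32 (v = -1/4*(-128) = 32)
((z(-12) - 1*(-224)) + v)*369 = ((-12 - 1*(-224)) + 32)*369 = ((-12 + 224) + 32)*369 = (212 + 32)*369 = 244*369 = 90036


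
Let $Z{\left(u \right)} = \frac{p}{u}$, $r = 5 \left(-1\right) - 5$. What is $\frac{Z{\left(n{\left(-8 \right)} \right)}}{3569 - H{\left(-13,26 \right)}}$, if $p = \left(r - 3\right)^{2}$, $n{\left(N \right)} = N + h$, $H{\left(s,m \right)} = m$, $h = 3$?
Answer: $- \frac{169}{17715} \approx -0.0095399$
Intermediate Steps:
$r = -10$ ($r = -5 - 5 = -10$)
$n{\left(N \right)} = 3 + N$ ($n{\left(N \right)} = N + 3 = 3 + N$)
$p = 169$ ($p = \left(-10 - 3\right)^{2} = \left(-13\right)^{2} = 169$)
$Z{\left(u \right)} = \frac{169}{u}$
$\frac{Z{\left(n{\left(-8 \right)} \right)}}{3569 - H{\left(-13,26 \right)}} = \frac{169 \frac{1}{3 - 8}}{3569 - 26} = \frac{169 \frac{1}{-5}}{3569 - 26} = \frac{169 \left(- \frac{1}{5}\right)}{3543} = \left(- \frac{169}{5}\right) \frac{1}{3543} = - \frac{169}{17715}$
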